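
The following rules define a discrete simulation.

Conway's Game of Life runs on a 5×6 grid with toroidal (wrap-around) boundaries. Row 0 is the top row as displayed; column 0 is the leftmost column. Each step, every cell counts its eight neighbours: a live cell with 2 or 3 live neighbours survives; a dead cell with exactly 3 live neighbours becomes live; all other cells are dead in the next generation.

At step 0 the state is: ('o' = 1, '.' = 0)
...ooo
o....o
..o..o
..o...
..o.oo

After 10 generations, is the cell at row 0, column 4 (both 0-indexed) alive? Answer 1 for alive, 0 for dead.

step 0: ...ooo
o....o
..o..o
..o...
..o.oo
step 1: ...o..
o..o..
oo...o
.oo.oo
..o..o
step 2: ..ooo.
ooo.oo
...o..
..ooo.
ooo..o
step 3: ......
oo...o
o.....
o...oo
o....o
step 4: .o....
oo...o
....o.
.o..o.
o...o.
step 5: .o....
oo...o
.o..o.
...oo.
oo...o
step 6: ..o...
.oo..o
.oooo.
.oooo.
ooo.oo
step 7: ....o.
o...o.
.....o
......
o...oo
step 8: o..oo.
....o.
.....o
o...o.
....oo
step 9: ...o..
...oo.
....oo
o...o.
o.....
step 10: ...oo.
...o.o
......
o...o.
.....o

1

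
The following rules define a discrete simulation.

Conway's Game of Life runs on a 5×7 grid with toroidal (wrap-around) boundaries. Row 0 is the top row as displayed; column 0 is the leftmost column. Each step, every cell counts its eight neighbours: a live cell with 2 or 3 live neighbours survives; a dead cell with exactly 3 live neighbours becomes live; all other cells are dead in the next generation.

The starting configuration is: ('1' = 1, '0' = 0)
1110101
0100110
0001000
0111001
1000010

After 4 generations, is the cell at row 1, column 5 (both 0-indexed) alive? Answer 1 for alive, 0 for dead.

gen 0: 1110101
0100110
0001000
0111001
1000010
gen 1: 0011100
0100111
1101010
1111101
0000110
gen 2: 0010001
0100001
0000000
0000000
1000001
gen 3: 0100011
1000000
0000000
0000000
1000001
gen 4: 0100010
1000001
0000000
0000000
1000011

0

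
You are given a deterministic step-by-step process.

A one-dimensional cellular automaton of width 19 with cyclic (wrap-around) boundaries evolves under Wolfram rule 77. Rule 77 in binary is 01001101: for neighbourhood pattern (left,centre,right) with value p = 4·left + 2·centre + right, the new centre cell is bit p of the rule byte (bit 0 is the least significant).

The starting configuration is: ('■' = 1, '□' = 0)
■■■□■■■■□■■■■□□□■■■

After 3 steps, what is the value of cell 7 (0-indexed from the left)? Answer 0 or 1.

t=0: ■■■□■■■■□■■■■□□□■■■
t=1: □□■□■□□■□■□□■□■□■□□
t=2: ■□■□■□□■□■□□■□■□■□■
t=3: ■□■□■□□■□■□□■□■□■□■

1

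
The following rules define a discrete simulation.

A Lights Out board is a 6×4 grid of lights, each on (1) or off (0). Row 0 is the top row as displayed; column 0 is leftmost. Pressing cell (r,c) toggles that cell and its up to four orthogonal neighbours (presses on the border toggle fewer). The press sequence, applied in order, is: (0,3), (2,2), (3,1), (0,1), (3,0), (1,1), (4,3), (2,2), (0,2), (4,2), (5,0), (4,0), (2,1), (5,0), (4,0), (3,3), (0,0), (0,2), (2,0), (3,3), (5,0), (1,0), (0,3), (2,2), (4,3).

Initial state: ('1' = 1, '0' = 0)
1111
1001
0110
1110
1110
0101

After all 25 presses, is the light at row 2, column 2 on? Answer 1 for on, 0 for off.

0) 1111
1001
0110
1110
1110
0101
1) 1100
1000
0110
1110
1110
0101
2) 1100
1010
0001
1100
1110
0101
3) 1100
1010
0101
0010
1010
0101
4) 0010
1110
0101
0010
1010
0101
5) 0010
1110
1101
1110
0010
0101
6) 0110
0000
1001
1110
0010
0101
7) 0110
0000
1001
1111
0001
0100
8) 0110
0010
1110
1101
0001
0100
9) 0001
0000
1110
1101
0001
0100
10) 0001
0000
1110
1111
0110
0110
11) 0001
0000
1110
1111
1110
1010
12) 0001
0000
1110
0111
0010
0010
13) 0001
0100
0000
0011
0010
0010
14) 0001
0100
0000
0011
1010
1110
15) 0001
0100
0000
1011
0110
0110
16) 0001
0100
0001
1000
0111
0110
17) 1101
1100
0001
1000
0111
0110
18) 1010
1110
0001
1000
0111
0110
19) 1010
0110
1101
0000
0111
0110
20) 1010
0110
1100
0011
0110
0110
21) 1010
0110
1100
0011
1110
1010
22) 0010
1010
0100
0011
1110
1010
23) 0001
1011
0100
0011
1110
1010
24) 0001
1001
0011
0001
1110
1010
25) 0001
1001
0011
0000
1101
1011

1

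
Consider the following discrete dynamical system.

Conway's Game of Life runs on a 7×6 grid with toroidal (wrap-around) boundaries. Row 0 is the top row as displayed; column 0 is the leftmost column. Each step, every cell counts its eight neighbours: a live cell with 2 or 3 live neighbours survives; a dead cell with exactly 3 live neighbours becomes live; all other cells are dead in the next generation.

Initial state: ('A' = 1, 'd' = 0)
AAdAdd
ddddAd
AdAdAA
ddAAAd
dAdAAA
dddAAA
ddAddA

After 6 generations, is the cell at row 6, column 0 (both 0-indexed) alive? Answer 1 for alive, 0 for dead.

1

[0] AAdAdd
ddddAd
AdAdAA
ddAAAd
dAdAAA
dddAAA
ddAddA
[1] AAAAAA
ddAdAd
dAAddd
dddddd
Addddd
dddddd
dAAddA
[2] dddddd
ddddAd
dAAAdd
dAdddd
dddddd
AAdddd
dddddA
[3] dddddd
ddAAdd
dAAAdd
dAdddd
AAdddd
Addddd
Addddd
[4] dddddd
dAdAdd
dAdAdd
dddddd
AAdddd
AddddA
dddddd
[5] dddddd
dddddd
dddddd
AAAddd
AAdddA
AAdddA
dddddd
[6] dddddd
dddddd
dAdddd
ddAddA
dddddd
dAdddA
Addddd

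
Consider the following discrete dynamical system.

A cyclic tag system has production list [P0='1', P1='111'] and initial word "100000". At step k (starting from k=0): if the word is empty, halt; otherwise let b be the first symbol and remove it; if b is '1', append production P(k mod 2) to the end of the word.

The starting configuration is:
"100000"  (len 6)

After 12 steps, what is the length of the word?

step 0: "100000"  (len 6)
step 1: "000001"  (len 6)
step 2: "00001"  (len 5)
step 3: "0001"  (len 4)
step 4: "001"  (len 3)
step 5: "01"  (len 2)
step 6: "1"  (len 1)
step 7: "1"  (len 1)
step 8: "111"  (len 3)
step 9: "111"  (len 3)
step 10: "11111"  (len 5)
step 11: "11111"  (len 5)
step 12: "1111111"  (len 7)

7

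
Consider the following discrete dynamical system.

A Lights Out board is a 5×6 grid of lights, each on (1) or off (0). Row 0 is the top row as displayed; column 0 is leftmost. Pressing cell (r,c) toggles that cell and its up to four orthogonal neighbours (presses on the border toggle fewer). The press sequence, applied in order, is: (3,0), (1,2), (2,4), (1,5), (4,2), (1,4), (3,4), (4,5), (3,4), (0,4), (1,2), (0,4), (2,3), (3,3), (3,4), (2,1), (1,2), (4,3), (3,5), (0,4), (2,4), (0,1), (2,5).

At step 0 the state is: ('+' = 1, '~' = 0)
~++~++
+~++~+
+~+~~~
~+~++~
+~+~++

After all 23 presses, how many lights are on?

[0] ~++~++
+~++~+
+~+~~~
~+~++~
+~+~++
[1] ~++~++
+~++~+
~~+~~~
+~~++~
~~+~++
[2] ~+~~++
++~~~+
~~~~~~
+~~++~
~~+~++
[3] ~+~~++
++~~++
~~~+++
+~~+~~
~~+~++
[4] ~+~~+~
++~~~~
~~~++~
+~~+~~
~~+~++
[5] ~+~~+~
++~~~~
~~~++~
+~++~~
~+~+++
[6] ~+~~~~
++~+++
~~~+~~
+~++~~
~+~+++
[7] ~+~~~~
++~+++
~~~++~
+~+~++
~+~+~+
[8] ~+~~~~
++~+++
~~~++~
+~+~+~
~+~++~
[9] ~+~~~~
++~+++
~~~+~~
+~++~+
~+~+~~
[10] ~+~+++
++~+~+
~~~+~~
+~++~+
~+~+~~
[11] ~+++++
+~+~~+
~~++~~
+~++~+
~+~+~~
[12] ~++~~~
+~+~++
~~++~~
+~++~+
~+~+~~
[13] ~++~~~
+~++++
~~~~+~
+~+~~+
~+~+~~
[14] ~++~~~
+~++++
~~~++~
+~~+++
~+~~~~
[15] ~++~~~
+~++++
~~~+~~
+~~~~~
~+~~+~
[16] ~++~~~
++++++
++++~~
++~~~~
~+~~+~
[17] ~+~~~~
+~~~++
++~+~~
++~~~~
~+~~+~
[18] ~+~~~~
+~~~++
++~+~~
++~+~~
~+++~~
[19] ~+~~~~
+~~~++
++~+~+
++~+++
~+++~+
[20] ~+~+++
+~~~~+
++~+~+
++~+++
~+++~+
[21] ~+~+++
+~~~++
++~~+~
++~+~+
~+++~+
[22] +~++++
++~~++
++~~+~
++~+~+
~+++~+
[23] +~++++
++~~+~
++~~~+
++~+~~
~+++~+

18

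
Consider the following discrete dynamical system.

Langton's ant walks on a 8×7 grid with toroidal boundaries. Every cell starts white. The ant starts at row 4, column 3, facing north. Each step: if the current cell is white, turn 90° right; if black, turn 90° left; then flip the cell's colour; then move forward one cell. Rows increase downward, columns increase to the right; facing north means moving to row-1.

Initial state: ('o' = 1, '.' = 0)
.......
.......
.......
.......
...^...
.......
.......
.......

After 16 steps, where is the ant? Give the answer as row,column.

step 0: .......
.......
.......
.......
...^...
.......
.......
.......
step 1: .......
.......
.......
.......
...o>..
.......
.......
.......
step 2: .......
.......
.......
.......
...oo..
....v..
.......
.......
step 3: .......
.......
.......
.......
...oo..
...<o..
.......
.......
step 4: .......
.......
.......
.......
...^o..
...oo..
.......
.......
step 5: .......
.......
.......
.......
..<.o..
...oo..
.......
.......
step 6: .......
.......
.......
..^....
..o.o..
...oo..
.......
.......
step 7: .......
.......
.......
..o>...
..o.o..
...oo..
.......
.......
step 8: .......
.......
.......
..oo...
..ovo..
...oo..
.......
.......
step 9: .......
.......
.......
..oo...
..<oo..
...oo..
.......
.......
step 10: .......
.......
.......
..oo...
...oo..
..voo..
.......
.......
step 11: .......
.......
.......
..oo...
...oo..
.<ooo..
.......
.......
step 12: .......
.......
.......
..oo...
.^.oo..
.oooo..
.......
.......
step 13: .......
.......
.......
..oo...
.o>oo..
.oooo..
.......
.......
step 14: .......
.......
.......
..oo...
.oooo..
.ovoo..
.......
.......
step 15: .......
.......
.......
..oo...
.oooo..
.o.>o..
.......
.......
step 16: .......
.......
.......
..oo...
.oo^o..
.o..o..
.......
.......

4,3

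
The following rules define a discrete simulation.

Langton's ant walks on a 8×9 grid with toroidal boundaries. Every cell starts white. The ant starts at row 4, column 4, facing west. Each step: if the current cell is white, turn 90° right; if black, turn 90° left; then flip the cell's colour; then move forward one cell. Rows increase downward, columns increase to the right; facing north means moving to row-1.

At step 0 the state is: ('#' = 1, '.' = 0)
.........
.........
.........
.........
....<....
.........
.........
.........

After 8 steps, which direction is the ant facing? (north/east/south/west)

east

k=0  .........
.........
.........
.........
....<....
.........
.........
.........
k=1  .........
.........
.........
....^....
....#....
.........
.........
.........
k=2  .........
.........
.........
....#>...
....#....
.........
.........
.........
k=3  .........
.........
.........
....##...
....#v...
.........
.........
.........
k=4  .........
.........
.........
....##...
....<#...
.........
.........
.........
k=5  .........
.........
.........
....##...
.....#...
....v....
.........
.........
k=6  .........
.........
.........
....##...
.....#...
...<#....
.........
.........
k=7  .........
.........
.........
....##...
...^.#...
...##....
.........
.........
k=8  .........
.........
.........
....##...
...#>#...
...##....
.........
.........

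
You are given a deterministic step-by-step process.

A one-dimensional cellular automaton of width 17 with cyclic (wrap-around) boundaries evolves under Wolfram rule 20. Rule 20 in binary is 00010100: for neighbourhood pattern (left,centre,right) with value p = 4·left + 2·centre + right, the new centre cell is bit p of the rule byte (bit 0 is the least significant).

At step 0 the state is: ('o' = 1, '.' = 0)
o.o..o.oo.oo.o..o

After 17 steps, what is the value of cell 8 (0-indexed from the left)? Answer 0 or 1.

step 0: o.o..o.oo.oo.o..o
step 1: ..oo.o.......oo..
step 2: .....oo........o.
step 3: .......o.......oo
step 4: o......oo........
step 5: oo.......o.......
step 6: ..o......oo......
step 7: ..oo.......o.....
step 8: ....o......oo....
step 9: ....oo.......o...
step 10: ......o......oo..
step 11: ......oo.......o.
step 12: ........o......oo
step 13: o.......oo.......
step 14: oo........o......
step 15: ..o.......oo.....
step 16: ..oo........o....
step 17: ....o.......oo...

0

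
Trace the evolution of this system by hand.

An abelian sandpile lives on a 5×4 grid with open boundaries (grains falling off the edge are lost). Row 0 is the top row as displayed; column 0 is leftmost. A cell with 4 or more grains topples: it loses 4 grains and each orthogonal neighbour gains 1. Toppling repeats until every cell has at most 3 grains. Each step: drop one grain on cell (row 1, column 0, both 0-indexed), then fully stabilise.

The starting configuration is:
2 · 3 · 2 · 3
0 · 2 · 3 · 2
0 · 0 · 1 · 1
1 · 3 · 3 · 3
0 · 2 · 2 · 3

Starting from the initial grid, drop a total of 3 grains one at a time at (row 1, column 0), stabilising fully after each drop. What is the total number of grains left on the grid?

k=0  2 · 3 · 2 · 3
0 · 2 · 3 · 2
0 · 0 · 1 · 1
1 · 3 · 3 · 3
0 · 2 · 2 · 3
k=1  2 · 3 · 2 · 3
1 · 2 · 3 · 2
0 · 0 · 1 · 1
1 · 3 · 3 · 3
0 · 2 · 2 · 3
k=2  2 · 3 · 2 · 3
2 · 2 · 3 · 2
0 · 0 · 1 · 1
1 · 3 · 3 · 3
0 · 2 · 2 · 3
k=3  2 · 3 · 2 · 3
3 · 2 · 3 · 2
0 · 0 · 1 · 1
1 · 3 · 3 · 3
0 · 2 · 2 · 3

39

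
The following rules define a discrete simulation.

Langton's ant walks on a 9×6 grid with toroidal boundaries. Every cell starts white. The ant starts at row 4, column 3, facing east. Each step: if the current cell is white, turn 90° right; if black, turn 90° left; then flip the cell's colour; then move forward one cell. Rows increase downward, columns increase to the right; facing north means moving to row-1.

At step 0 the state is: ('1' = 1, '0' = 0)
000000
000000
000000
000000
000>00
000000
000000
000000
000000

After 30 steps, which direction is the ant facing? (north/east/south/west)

k=0  000000
000000
000000
000000
000>00
000000
000000
000000
000000
k=1  000000
000000
000000
000000
000100
000v00
000000
000000
000000
k=2  000000
000000
000000
000000
000100
00<100
000000
000000
000000
k=3  000000
000000
000000
000000
00^100
001100
000000
000000
000000
k=4  000000
000000
000000
000000
001>00
001100
000000
000000
000000
k=5  000000
000000
000000
000^00
001000
001100
000000
000000
000000
k=6  000000
000000
000000
0001>0
001000
001100
000000
000000
000000
k=7  000000
000000
000000
000110
0010v0
001100
000000
000000
000000
k=8  000000
000000
000000
000110
001<10
001100
000000
000000
000000
k=9  000000
000000
000000
000^10
001110
001100
000000
000000
000000
k=10  000000
000000
000000
00<010
001110
001100
000000
000000
000000
k=11  000000
000000
00^000
001010
001110
001100
000000
000000
000000
k=12  000000
000000
001>00
001010
001110
001100
000000
000000
000000
k=13  000000
000000
001100
001v10
001110
001100
000000
000000
000000
k=14  000000
000000
001100
00<110
001110
001100
000000
000000
000000
k=15  000000
000000
001100
000110
00v110
001100
000000
000000
000000
k=16  000000
000000
001100
000110
000>10
001100
000000
000000
000000
k=17  000000
000000
001100
000^10
000010
001100
000000
000000
000000
k=18  000000
000000
001100
00<010
000010
001100
000000
000000
000000
k=19  000000
000000
00^100
001010
000010
001100
000000
000000
000000
k=20  000000
000000
0<0100
001010
000010
001100
000000
000000
000000
k=21  000000
0^0000
010100
001010
000010
001100
000000
000000
000000
k=22  000000
01>000
010100
001010
000010
001100
000000
000000
000000
k=23  000000
011000
01v100
001010
000010
001100
000000
000000
000000
k=24  000000
011000
0<1100
001010
000010
001100
000000
000000
000000
k=25  000000
011000
001100
0v1010
000010
001100
000000
000000
000000
k=26  000000
011000
001100
<11010
000010
001100
000000
000000
000000
k=27  000000
011000
^01100
111010
000010
001100
000000
000000
000000
k=28  000000
011000
1>1100
111010
000010
001100
000000
000000
000000
k=29  000000
011000
111100
1v1010
000010
001100
000000
000000
000000
k=30  000000
011000
111100
10>010
000010
001100
000000
000000
000000

east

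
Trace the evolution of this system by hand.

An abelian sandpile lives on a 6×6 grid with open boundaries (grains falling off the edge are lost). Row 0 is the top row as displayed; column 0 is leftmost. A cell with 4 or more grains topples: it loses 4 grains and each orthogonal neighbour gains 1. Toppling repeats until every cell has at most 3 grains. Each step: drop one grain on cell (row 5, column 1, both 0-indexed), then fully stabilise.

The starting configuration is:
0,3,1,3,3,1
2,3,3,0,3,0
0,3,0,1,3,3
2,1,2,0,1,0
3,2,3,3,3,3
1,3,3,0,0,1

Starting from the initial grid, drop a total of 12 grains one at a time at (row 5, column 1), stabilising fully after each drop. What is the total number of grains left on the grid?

[0] 0,3,1,3,3,1
2,3,3,0,3,0
0,3,0,1,3,3
2,1,2,0,1,0
3,2,3,3,3,3
1,3,3,0,0,1
[1] 0,3,1,3,3,1
2,3,3,0,3,0
0,3,0,1,3,3
3,2,3,1,2,1
0,1,2,1,1,0
3,2,1,2,1,2
[2] 0,3,1,3,3,1
2,3,3,0,3,0
0,3,0,1,3,3
3,2,3,1,2,1
0,1,2,1,1,0
3,3,1,2,1,2
[3] 0,3,1,3,3,1
2,3,3,0,3,0
0,3,0,1,3,3
3,2,3,1,2,1
1,2,2,1,1,0
0,1,2,2,1,2
[4] 0,3,1,3,3,1
2,3,3,0,3,0
0,3,0,1,3,3
3,2,3,1,2,1
1,2,2,1,1,0
0,2,2,2,1,2
[5] 0,3,1,3,3,1
2,3,3,0,3,0
0,3,0,1,3,3
3,2,3,1,2,1
1,2,2,1,1,0
0,3,2,2,1,2
[6] 0,3,1,3,3,1
2,3,3,0,3,0
0,3,0,1,3,3
3,2,3,1,2,1
1,3,2,1,1,0
1,0,3,2,1,2
[7] 0,3,1,3,3,1
2,3,3,0,3,0
0,3,0,1,3,3
3,2,3,1,2,1
1,3,2,1,1,0
1,1,3,2,1,2
[8] 0,3,1,3,3,1
2,3,3,0,3,0
0,3,0,1,3,3
3,2,3,1,2,1
1,3,2,1,1,0
1,2,3,2,1,2
[9] 0,3,1,3,3,1
2,3,3,0,3,0
0,3,0,1,3,3
3,2,3,1,2,1
1,3,2,1,1,0
1,3,3,2,1,2
[10] 1,0,3,3,3,1
3,2,0,1,3,0
2,1,3,1,3,3
0,2,1,2,2,1
3,2,1,2,1,0
2,2,1,3,1,2
[11] 1,0,3,3,3,1
3,2,0,1,3,0
2,1,3,1,3,3
0,2,1,2,2,1
3,2,1,2,1,0
2,3,1,3,1,2
[12] 1,0,3,3,3,1
3,2,0,1,3,0
2,1,3,1,3,3
0,2,1,2,2,1
3,3,1,2,1,0
3,0,2,3,1,2

62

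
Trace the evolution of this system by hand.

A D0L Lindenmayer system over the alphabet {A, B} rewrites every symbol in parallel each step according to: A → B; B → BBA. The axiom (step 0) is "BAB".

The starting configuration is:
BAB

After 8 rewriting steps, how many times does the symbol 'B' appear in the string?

2378

t=0: BAB
t=1: BBABBBA
t=2: BBABBABBBABBABBAB
t=3: BBABBABBBABBABBBABBABBABBBABBABBBABBABBBA
t=4: BBABBABBBABBABBBABBABBABBBABBABBBABBABBABBBABBABBBABBABBBABBABBABBBABBABBBABBABBABBBABBABBBABBABBAB
t=5: BBABBABBBABBABBBABBABBABBBABBABBBABBABBABBBABBABBBABBABBBA…BBABBABBBABBABBBABBABBABBBABBABBBABBABBABBBABBABBBABBABBBA  (len 239)
t=6: BBABBABBBABBABBBABBABBABBBABBABBBABBABBABBBABBABBBABBABBBA…BBABBABBBABBABBBABBABBABBBABBABBBABBABBABBBABBABBBABBABBAB  (len 577)
t=7: BBABBABBBABBABBBABBABBABBBABBABBBABBABBABBBABBABBBABBABBBA…BBABBABBBABBABBBABBABBABBBABBABBBABBABBABBBABBABBBABBABBBA  (len 1393)
t=8: BBABBABBBABBABBBABBABBABBBABBABBBABBABBABBBABBABBBABBABBBA…BBABBABBBABBABBBABBABBABBBABBABBBABBABBABBBABBABBBABBABBAB  (len 3363)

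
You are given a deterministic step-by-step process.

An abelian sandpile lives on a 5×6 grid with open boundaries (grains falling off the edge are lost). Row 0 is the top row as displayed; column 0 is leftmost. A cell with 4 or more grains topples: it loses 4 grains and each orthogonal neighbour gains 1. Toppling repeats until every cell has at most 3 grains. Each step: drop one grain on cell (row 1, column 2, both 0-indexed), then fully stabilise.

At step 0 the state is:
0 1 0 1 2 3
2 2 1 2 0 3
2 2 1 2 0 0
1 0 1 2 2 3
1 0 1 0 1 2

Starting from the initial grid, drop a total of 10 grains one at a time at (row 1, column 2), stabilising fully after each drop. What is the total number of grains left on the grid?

step 0: 0 1 0 1 2 3
2 2 1 2 0 3
2 2 1 2 0 0
1 0 1 2 2 3
1 0 1 0 1 2
step 1: 0 1 0 1 2 3
2 2 2 2 0 3
2 2 1 2 0 0
1 0 1 2 2 3
1 0 1 0 1 2
step 2: 0 1 0 1 2 3
2 2 3 2 0 3
2 2 1 2 0 0
1 0 1 2 2 3
1 0 1 0 1 2
step 3: 0 1 1 1 2 3
2 3 0 3 0 3
2 2 2 2 0 0
1 0 1 2 2 3
1 0 1 0 1 2
step 4: 0 1 1 1 2 3
2 3 1 3 0 3
2 2 2 2 0 0
1 0 1 2 2 3
1 0 1 0 1 2
step 5: 0 1 1 1 2 3
2 3 2 3 0 3
2 2 2 2 0 0
1 0 1 2 2 3
1 0 1 0 1 2
step 6: 0 1 1 1 2 3
2 3 3 3 0 3
2 2 2 2 0 0
1 0 1 2 2 3
1 0 1 0 1 2
step 7: 0 2 2 2 2 3
3 0 2 0 1 3
2 3 3 3 0 0
1 0 1 2 2 3
1 0 1 0 1 2
step 8: 0 2 2 2 2 3
3 0 3 0 1 3
2 3 3 3 0 0
1 0 1 2 2 3
1 0 1 0 1 2
step 9: 0 2 3 2 2 3
3 2 1 2 1 3
3 0 2 0 1 0
1 1 2 3 2 3
1 0 1 0 1 2
step 10: 0 2 3 2 2 3
3 2 2 2 1 3
3 0 2 0 1 0
1 1 2 3 2 3
1 0 1 0 1 2

48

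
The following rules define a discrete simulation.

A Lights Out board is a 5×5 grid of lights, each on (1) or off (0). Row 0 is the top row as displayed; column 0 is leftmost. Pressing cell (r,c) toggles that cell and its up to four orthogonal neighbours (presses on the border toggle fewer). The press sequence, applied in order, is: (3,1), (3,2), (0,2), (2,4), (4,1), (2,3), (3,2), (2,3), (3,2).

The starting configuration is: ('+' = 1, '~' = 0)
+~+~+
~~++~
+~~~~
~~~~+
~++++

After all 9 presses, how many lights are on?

19

[0] +~+~+
~~++~
+~~~~
~~~~+
~++++
[1] +~+~+
~~++~
++~~~
+++~+
~~+++
[2] +~+~+
~~++~
+++~~
+~~++
~~~++
[3] ++~++
~~~+~
+++~~
+~~++
~~~++
[4] ++~++
~~~++
+++++
+~~+~
~~~++
[5] ++~++
~~~++
+++++
++~+~
+++++
[6] ++~++
~~~~+
++~~~
++~~~
+++++
[7] ++~++
~~~~+
+++~~
+~++~
++~++
[8] ++~++
~~~++
++~++
+~+~~
++~++
[9] ++~++
~~~++
+++++
++~+~
+++++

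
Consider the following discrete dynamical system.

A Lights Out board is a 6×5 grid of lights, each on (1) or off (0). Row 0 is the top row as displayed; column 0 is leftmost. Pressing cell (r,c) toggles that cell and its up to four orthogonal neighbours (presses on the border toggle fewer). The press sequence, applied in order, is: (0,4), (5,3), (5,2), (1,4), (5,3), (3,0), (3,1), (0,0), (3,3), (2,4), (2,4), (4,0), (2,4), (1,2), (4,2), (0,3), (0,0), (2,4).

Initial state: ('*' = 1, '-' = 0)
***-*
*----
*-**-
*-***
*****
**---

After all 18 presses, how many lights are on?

14

gen 0: ***-*
*----
*-**-
*-***
*****
**---
gen 1: ****-
*---*
*-**-
*-***
*****
**---
gen 2: ****-
*---*
*-**-
*-***
***-*
*****
gen 3: ****-
*---*
*-**-
*-***
**--*
*---*
gen 4: *****
*--*-
*-***
*-***
**--*
*---*
gen 5: *****
*--*-
*-***
*-***
**-**
*-**-
gen 6: *****
*--*-
--***
-****
-*-**
*-**-
gen 7: *****
*--*-
-****
*--**
---**
*-**-
gen 8: --***
---*-
-****
*--**
---**
*-**-
gen 9: --***
---*-
-**-*
*-*--
----*
*-**-
gen 10: --***
---**
-***-
*-*-*
----*
*-**-
gen 11: --***
---*-
-**-*
*-*--
----*
*-**-
gen 12: --***
---*-
-**-*
--*--
**--*
--**-
gen 13: --***
---**
-***-
--*-*
**--*
--**-
gen 14: ---**
-**-*
-*-*-
--*-*
**--*
--**-
gen 15: ---**
-**-*
-*-*-
----*
*-***
---*-
gen 16: --*--
-****
-*-*-
----*
*-***
---*-
gen 17: ***--
*****
-*-*-
----*
*-***
---*-
gen 18: ***--
****-
-*--*
-----
*-***
---*-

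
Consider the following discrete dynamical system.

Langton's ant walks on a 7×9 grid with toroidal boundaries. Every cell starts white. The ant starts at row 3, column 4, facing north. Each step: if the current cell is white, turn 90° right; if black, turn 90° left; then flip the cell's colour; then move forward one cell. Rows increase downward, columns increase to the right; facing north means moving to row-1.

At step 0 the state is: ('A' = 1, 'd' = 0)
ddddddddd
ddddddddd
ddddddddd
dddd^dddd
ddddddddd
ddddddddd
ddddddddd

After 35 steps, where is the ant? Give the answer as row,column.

[0] ddddddddd
ddddddddd
ddddddddd
dddd^dddd
ddddddddd
ddddddddd
ddddddddd
[1] ddddddddd
ddddddddd
ddddddddd
ddddA>ddd
ddddddddd
ddddddddd
ddddddddd
[2] ddddddddd
ddddddddd
ddddddddd
ddddAAddd
dddddvddd
ddddddddd
ddddddddd
[3] ddddddddd
ddddddddd
ddddddddd
ddddAAddd
dddd<Addd
ddddddddd
ddddddddd
[4] ddddddddd
ddddddddd
ddddddddd
dddd^Addd
ddddAAddd
ddddddddd
ddddddddd
[5] ddddddddd
ddddddddd
ddddddddd
ddd<dAddd
ddddAAddd
ddddddddd
ddddddddd
[6] ddddddddd
ddddddddd
ddd^ddddd
dddAdAddd
ddddAAddd
ddddddddd
ddddddddd
[7] ddddddddd
ddddddddd
dddA>dddd
dddAdAddd
ddddAAddd
ddddddddd
ddddddddd
[8] ddddddddd
ddddddddd
dddAAdddd
dddAvAddd
ddddAAddd
ddddddddd
ddddddddd
[9] ddddddddd
ddddddddd
dddAAdddd
ddd<AAddd
ddddAAddd
ddddddddd
ddddddddd
[10] ddddddddd
ddddddddd
dddAAdddd
ddddAAddd
dddvAAddd
ddddddddd
ddddddddd
[11] ddddddddd
ddddddddd
dddAAdddd
ddddAAddd
dd<AAAddd
ddddddddd
ddddddddd
[12] ddddddddd
ddddddddd
dddAAdddd
dd^dAAddd
ddAAAAddd
ddddddddd
ddddddddd
[13] ddddddddd
ddddddddd
dddAAdddd
ddA>AAddd
ddAAAAddd
ddddddddd
ddddddddd
[14] ddddddddd
ddddddddd
dddAAdddd
ddAAAAddd
ddAvAAddd
ddddddddd
ddddddddd
[15] ddddddddd
ddddddddd
dddAAdddd
ddAAAAddd
ddAd>Addd
ddddddddd
ddddddddd
[16] ddddddddd
ddddddddd
dddAAdddd
ddAA^Addd
ddAddAddd
ddddddddd
ddddddddd
[17] ddddddddd
ddddddddd
dddAAdddd
ddA<dAddd
ddAddAddd
ddddddddd
ddddddddd
[18] ddddddddd
ddddddddd
dddAAdddd
ddAddAddd
ddAvdAddd
ddddddddd
ddddddddd
[19] ddddddddd
ddddddddd
dddAAdddd
ddAddAddd
dd<AdAddd
ddddddddd
ddddddddd
[20] ddddddddd
ddddddddd
dddAAdddd
ddAddAddd
dddAdAddd
ddvdddddd
ddddddddd
[21] ddddddddd
ddddddddd
dddAAdddd
ddAddAddd
dddAdAddd
d<Adddddd
ddddddddd
[22] ddddddddd
ddddddddd
dddAAdddd
ddAddAddd
d^dAdAddd
dAAdddddd
ddddddddd
[23] ddddddddd
ddddddddd
dddAAdddd
ddAddAddd
dA>AdAddd
dAAdddddd
ddddddddd
[24] ddddddddd
ddddddddd
dddAAdddd
ddAddAddd
dAAAdAddd
dAvdddddd
ddddddddd
[25] ddddddddd
ddddddddd
dddAAdddd
ddAddAddd
dAAAdAddd
dAd>ddddd
ddddddddd
[26] ddddddddd
ddddddddd
dddAAdddd
ddAddAddd
dAAAdAddd
dAdAddddd
dddvddddd
[27] ddddddddd
ddddddddd
dddAAdddd
ddAddAddd
dAAAdAddd
dAdAddddd
dd<Addddd
[28] ddddddddd
ddddddddd
dddAAdddd
ddAddAddd
dAAAdAddd
dA^Addddd
ddAAddddd
[29] ddddddddd
ddddddddd
dddAAdddd
ddAddAddd
dAAAdAddd
dAA>ddddd
ddAAddddd
[30] ddddddddd
ddddddddd
dddAAdddd
ddAddAddd
dAA^dAddd
dAAdddddd
ddAAddddd
[31] ddddddddd
ddddddddd
dddAAdddd
ddAddAddd
dA<ddAddd
dAAdddddd
ddAAddddd
[32] ddddddddd
ddddddddd
dddAAdddd
ddAddAddd
dAdddAddd
dAvdddddd
ddAAddddd
[33] ddddddddd
ddddddddd
dddAAdddd
ddAddAddd
dAdddAddd
dAd>ddddd
ddAAddddd
[34] ddddddddd
ddddddddd
dddAAdddd
ddAddAddd
dAdddAddd
dAdAddddd
ddAvddddd
[35] ddddddddd
ddddddddd
dddAAdddd
ddAddAddd
dAdddAddd
dAdAddddd
ddAd>dddd

6,4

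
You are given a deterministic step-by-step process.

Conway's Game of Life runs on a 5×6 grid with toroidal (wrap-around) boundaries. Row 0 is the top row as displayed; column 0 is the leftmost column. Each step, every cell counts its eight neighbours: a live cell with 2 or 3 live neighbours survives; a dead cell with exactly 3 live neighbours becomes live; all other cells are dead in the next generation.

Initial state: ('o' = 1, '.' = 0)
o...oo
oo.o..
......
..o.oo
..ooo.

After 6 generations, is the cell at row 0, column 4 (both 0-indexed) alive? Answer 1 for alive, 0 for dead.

k=0  o...oo
oo.o..
......
..o.oo
..ooo.
k=1  o.....
oo..o.
oooooo
..o.oo
ooo...
k=2  ..o...
....o.
......
......
o.oo..
k=3  .oo...
......
......
......
.ooo..
k=4  .o.o..
......
......
..o...
.o.o..
k=5  ......
......
......
..o...
.o.o..
k=6  ......
......
......
..o...
..o...

0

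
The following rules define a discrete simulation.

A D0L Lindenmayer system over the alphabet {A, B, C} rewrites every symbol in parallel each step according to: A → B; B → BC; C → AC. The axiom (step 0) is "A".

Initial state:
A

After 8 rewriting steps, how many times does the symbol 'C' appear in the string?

0) A
1) B
2) BC
3) BCAC
4) BCACBAC
5) BCACBACBCBAC
6) BCACBACBCBACBCACBCBAC
7) BCACBACBCBACBCACBCBACBCACBACBCACBCBAC
8) BCACBACBCBACBCACBCBACBCACBACBCACBCBACBCACBACBCBACBCACBACBCACBCBAC

28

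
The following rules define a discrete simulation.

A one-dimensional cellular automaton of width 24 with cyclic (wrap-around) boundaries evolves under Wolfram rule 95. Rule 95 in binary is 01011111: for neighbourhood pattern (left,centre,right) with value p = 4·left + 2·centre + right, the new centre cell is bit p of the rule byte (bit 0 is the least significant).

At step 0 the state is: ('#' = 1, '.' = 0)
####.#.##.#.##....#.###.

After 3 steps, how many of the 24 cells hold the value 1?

15

gen 0: ####.#.##.#.##....#.###.
gen 1: #..#.#.##.#.#######.#.#.
gen 2: ####.#.##.#.#.....#.#.#.
gen 3: #..#.#.##.#.#######.#.#.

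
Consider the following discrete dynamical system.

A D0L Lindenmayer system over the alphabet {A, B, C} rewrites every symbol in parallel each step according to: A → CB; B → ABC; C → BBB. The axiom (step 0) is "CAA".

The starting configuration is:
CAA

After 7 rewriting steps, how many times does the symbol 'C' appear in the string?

t=0: CAA
t=1: BBBCBCB
t=2: ABCABCABCBBBABCBBBABC
t=3: CBABCBBBCBABCBBBCBABCBBBABCABCABCCBABCBBBABCABCABCCBABCBBB
t=4: BBBABCCBABCBBBABCABCABCBBBABCCBABCBBBABCABCABCBBBABCCBABCB…BBABCABCABCCBABCBBBCBABCBBBCBABCBBBBBBABCCBABCBBBABCABCABC  (len 163)
t=5: ABCABCABCCBABCBBBBBBABCCBABCBBBABCABCABCCBABCBBBCBABCBBBCB…ABCCBABCBBBBBBABCCBABCBBBABCABCABCCBABCBBBCBABCBBBCBABCBBB  (len 458)
t=6: CBABCBBBCBABCBBBCBABCBBBBBBABCCBABCBBBABCABCABCABCABCABCCB…BBBABCABCABCBBBABCCBABCBBBABCABCABCBBBABCCBABCBBBABCABCABC  (len 1284)
t=7: BBBABCCBABCBBBABCABCABCBBBABCCBABCBBBABCABCABCBBBABCCBABCB…ABCCBABCBBBBBBABCCBABCBBBABCABCABCCBABCBBBCBABCBBBCBABCBBB  (len 3605)

947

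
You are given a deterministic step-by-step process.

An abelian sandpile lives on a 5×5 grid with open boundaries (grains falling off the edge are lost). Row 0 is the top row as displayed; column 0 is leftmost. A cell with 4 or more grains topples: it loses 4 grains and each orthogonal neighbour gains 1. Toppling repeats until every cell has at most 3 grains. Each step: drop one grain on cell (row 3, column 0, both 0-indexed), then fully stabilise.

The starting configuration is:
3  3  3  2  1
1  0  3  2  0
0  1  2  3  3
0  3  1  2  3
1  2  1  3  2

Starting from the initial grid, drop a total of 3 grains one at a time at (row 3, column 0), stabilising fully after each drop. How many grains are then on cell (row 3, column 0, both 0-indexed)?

3

[0] 3  3  3  2  1
1  0  3  2  0
0  1  2  3  3
0  3  1  2  3
1  2  1  3  2
[1] 3  3  3  2  1
1  0  3  2  0
0  1  2  3  3
1  3  1  2  3
1  2  1  3  2
[2] 3  3  3  2  1
1  0  3  2  0
0  1  2  3  3
2  3  1  2  3
1  2  1  3  2
[3] 3  3  3  2  1
1  0  3  2  0
0  1  2  3  3
3  3  1  2  3
1  2  1  3  2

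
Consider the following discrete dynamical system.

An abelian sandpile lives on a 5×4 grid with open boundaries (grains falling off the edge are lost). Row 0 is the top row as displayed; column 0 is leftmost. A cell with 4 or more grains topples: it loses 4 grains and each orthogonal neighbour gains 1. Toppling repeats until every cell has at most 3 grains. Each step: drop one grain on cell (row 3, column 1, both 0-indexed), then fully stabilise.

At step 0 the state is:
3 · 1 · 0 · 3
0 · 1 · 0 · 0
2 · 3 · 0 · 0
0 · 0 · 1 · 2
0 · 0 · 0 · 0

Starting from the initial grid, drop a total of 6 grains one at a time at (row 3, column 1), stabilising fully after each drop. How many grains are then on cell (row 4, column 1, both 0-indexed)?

1

step 0: 3 · 1 · 0 · 3
0 · 1 · 0 · 0
2 · 3 · 0 · 0
0 · 0 · 1 · 2
0 · 0 · 0 · 0
step 1: 3 · 1 · 0 · 3
0 · 1 · 0 · 0
2 · 3 · 0 · 0
0 · 1 · 1 · 2
0 · 0 · 0 · 0
step 2: 3 · 1 · 0 · 3
0 · 1 · 0 · 0
2 · 3 · 0 · 0
0 · 2 · 1 · 2
0 · 0 · 0 · 0
step 3: 3 · 1 · 0 · 3
0 · 1 · 0 · 0
2 · 3 · 0 · 0
0 · 3 · 1 · 2
0 · 0 · 0 · 0
step 4: 3 · 1 · 0 · 3
0 · 2 · 0 · 0
3 · 0 · 1 · 0
1 · 1 · 2 · 2
0 · 1 · 0 · 0
step 5: 3 · 1 · 0 · 3
0 · 2 · 0 · 0
3 · 0 · 1 · 0
1 · 2 · 2 · 2
0 · 1 · 0 · 0
step 6: 3 · 1 · 0 · 3
0 · 2 · 0 · 0
3 · 0 · 1 · 0
1 · 3 · 2 · 2
0 · 1 · 0 · 0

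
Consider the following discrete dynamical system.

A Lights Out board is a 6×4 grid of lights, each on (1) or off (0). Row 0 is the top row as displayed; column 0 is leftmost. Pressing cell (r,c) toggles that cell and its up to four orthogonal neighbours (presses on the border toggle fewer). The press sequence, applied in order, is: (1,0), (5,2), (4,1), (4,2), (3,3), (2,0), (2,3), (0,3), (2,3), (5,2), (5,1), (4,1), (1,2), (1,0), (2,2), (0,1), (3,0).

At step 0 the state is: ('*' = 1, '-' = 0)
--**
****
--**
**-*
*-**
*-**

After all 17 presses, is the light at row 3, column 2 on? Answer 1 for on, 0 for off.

1

[0] --**
****
--**
**-*
*-**
*-**
[1] *-**
--**
*-**
**-*
*-**
*-**
[2] *-**
--**
*-**
**-*
*--*
**--
[3] *-**
--**
*-**
*--*
-***
*---
[4] *-**
--**
*-**
*-**
----
*-*-
[5] *-**
--**
*-*-
*---
---*
*-*-
[6] *-**
*-**
-**-
----
---*
*-*-
[7] *-**
*-*-
-*-*
---*
---*
*-*-
[8] *---
*-**
-*-*
---*
---*
*-*-
[9] *---
*-*-
-**-
----
---*
*-*-
[10] *---
*-*-
-**-
----
--**
**-*
[11] *---
*-*-
-**-
----
-***
--**
[12] *---
*-*-
-**-
-*--
*--*
-***
[13] *-*-
**-*
-*--
-*--
*--*
-***
[14] --*-
---*
**--
-*--
*--*
-***
[15] --*-
--**
*-**
-**-
*--*
-***
[16] **--
-***
*-**
-**-
*--*
-***
[17] **--
-***
--**
*-*-
---*
-***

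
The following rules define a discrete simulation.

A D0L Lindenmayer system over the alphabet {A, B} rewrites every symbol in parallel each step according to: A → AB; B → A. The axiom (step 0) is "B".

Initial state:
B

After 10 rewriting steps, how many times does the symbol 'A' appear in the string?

0) B
1) A
2) AB
3) ABA
4) ABAAB
5) ABAABABA
6) ABAABABAABAAB
7) ABAABABAABAABABAABABA
8) ABAABABAABAABABAABABAABAABABAABAAB
9) ABAABABAABAABABAABABAABAABABAABAABABAABABAABAABABAABABA
10) ABAABABAABAABABAABABAABAABABAABAABABAABABAABAABABAABABAABAABABAABAABABAABABAABAABABAABAAB

55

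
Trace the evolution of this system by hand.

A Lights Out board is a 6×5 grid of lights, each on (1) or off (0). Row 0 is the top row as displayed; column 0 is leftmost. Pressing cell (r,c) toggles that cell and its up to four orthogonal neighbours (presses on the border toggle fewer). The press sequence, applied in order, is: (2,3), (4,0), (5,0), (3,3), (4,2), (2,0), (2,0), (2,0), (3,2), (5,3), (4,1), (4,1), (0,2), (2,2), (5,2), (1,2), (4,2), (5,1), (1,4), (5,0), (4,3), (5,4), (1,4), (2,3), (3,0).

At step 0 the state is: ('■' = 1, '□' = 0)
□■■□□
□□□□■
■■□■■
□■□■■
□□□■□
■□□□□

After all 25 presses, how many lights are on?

18

k=0  □■■□□
□□□□■
■■□■■
□■□■■
□□□■□
■□□□□
k=1  □■■□□
□□□■■
■■■□□
□■□□■
□□□■□
■□□□□
k=2  □■■□□
□□□■■
■■■□□
■■□□■
■■□■□
□□□□□
k=3  □■■□□
□□□■■
■■■□□
■■□□■
□■□■□
■■□□□
k=4  □■■□□
□□□■■
■■■■□
■■■■□
□■□□□
■■□□□
k=5  □■■□□
□□□■■
■■■■□
■■□■□
□□■■□
■■■□□
k=6  □■■□□
■□□■■
□□■■□
□■□■□
□□■■□
■■■□□
k=7  □■■□□
□□□■■
■■■■□
■■□■□
□□■■□
■■■□□
k=8  □■■□□
■□□■■
□□■■□
□■□■□
□□■■□
■■■□□
k=9  □■■□□
■□□■■
□□□■□
□□■□□
□□□■□
■■■□□
k=10  □■■□□
■□□■■
□□□■□
□□■□□
□□□□□
■■□■■
k=11  □■■□□
■□□■■
□□□■□
□■■□□
■■■□□
■□□■■
k=12  □■■□□
■□□■■
□□□■□
□□■□□
□□□□□
■■□■■
k=13  □□□■□
■□■■■
□□□■□
□□■□□
□□□□□
■■□■■
k=14  □□□■□
■□□■■
□■■□□
□□□□□
□□□□□
■■□■■
k=15  □□□■□
■□□■■
□■■□□
□□□□□
□□■□□
■□■□■
k=16  □□■■□
■■■□■
□■□□□
□□□□□
□□■□□
■□■□■
k=17  □□■■□
■■■□■
□■□□□
□□■□□
□■□■□
■□□□■
k=18  □□■■□
■■■□■
□■□□□
□□■□□
□□□■□
□■■□■
k=19  □□■■■
■■■■□
□■□□■
□□■□□
□□□■□
□■■□■
k=20  □□■■■
■■■■□
□■□□■
□□■□□
■□□■□
■□■□■
k=21  □□■■■
■■■■□
□■□□■
□□■■□
■□■□■
■□■■■
k=22  □□■■■
■■■■□
□■□□■
□□■■□
■□■□□
■□■□□
k=23  □□■■□
■■■□■
□■□□□
□□■■□
■□■□□
■□■□□
k=24  □□■■□
■■■■■
□■■■■
□□■□□
■□■□□
■□■□□
k=25  □□■■□
■■■■■
■■■■■
■■■□□
□□■□□
■□■□□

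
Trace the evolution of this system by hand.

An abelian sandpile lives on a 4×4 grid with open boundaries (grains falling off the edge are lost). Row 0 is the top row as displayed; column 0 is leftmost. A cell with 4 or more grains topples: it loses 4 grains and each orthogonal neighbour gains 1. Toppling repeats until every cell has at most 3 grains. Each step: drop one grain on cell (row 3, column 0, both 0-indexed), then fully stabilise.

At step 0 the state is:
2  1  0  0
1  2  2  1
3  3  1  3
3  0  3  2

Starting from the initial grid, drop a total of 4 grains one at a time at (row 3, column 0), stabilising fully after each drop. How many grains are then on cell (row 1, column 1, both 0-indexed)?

3

t=0: 2  1  0  0
1  2  2  1
3  3  1  3
3  0  3  2
t=1: 2  1  0  0
2  3  2  1
1  0  2  3
1  2  3  2
t=2: 2  1  0  0
2  3  2  1
1  0  2  3
2  2  3  2
t=3: 2  1  0  0
2  3  2  1
1  0  2  3
3  2  3  2
t=4: 2  1  0  0
2  3  2  1
2  0  2  3
0  3  3  2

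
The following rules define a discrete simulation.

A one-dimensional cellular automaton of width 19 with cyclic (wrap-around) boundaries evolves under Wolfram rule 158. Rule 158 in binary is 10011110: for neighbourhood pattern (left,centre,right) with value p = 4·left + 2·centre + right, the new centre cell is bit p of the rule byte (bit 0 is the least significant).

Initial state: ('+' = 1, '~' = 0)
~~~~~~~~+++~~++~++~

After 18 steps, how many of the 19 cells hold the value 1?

t=0: ~~~~~~~~+++~~++~++~
t=1: ~~~~~~~+++~+++~~+~+
t=2: +~~~~~+++~~++~+++~+
t=3: ~+~~~+++~+++~~++~~+
t=4: ~++~+++~~++~+++~+++
t=5: ~+~~++~+++~~++~~++~
t=6: +++++~~++~+++~+++~+
t=7: ++++~+++~~++~~++~~+
t=8: +++~~++~+++~+++~+++
t=9: ++~+++~~++~~++~~+++
t=10: +~~++~+++~+++~+++++
t=11: ~+++~~++~~++~~+++++
t=12: ~++~+++~+++~++++++~
t=13: ++~~++~~++~~+++++~+
t=14: +~+++~+++~++++++~~+
t=15: ~~++~~++~~+++++~+++
t=16: +++~+++~++++++~~++~
t=17: ++~~++~~+++++~+++~~
t=18: +~+++~++++++~~++~++

14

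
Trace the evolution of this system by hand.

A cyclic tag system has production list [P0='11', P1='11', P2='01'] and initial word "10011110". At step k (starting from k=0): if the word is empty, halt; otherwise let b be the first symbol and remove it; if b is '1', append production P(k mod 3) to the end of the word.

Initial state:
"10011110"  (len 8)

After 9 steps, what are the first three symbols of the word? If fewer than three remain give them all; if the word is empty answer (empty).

111

k=0  "10011110"  (len 8)
k=1  "001111011"  (len 9)
k=2  "01111011"  (len 8)
k=3  "1111011"  (len 7)
k=4  "11101111"  (len 8)
k=5  "110111111"  (len 9)
k=6  "1011111101"  (len 10)
k=7  "01111110111"  (len 11)
k=8  "1111110111"  (len 10)
k=9  "11111011101"  (len 11)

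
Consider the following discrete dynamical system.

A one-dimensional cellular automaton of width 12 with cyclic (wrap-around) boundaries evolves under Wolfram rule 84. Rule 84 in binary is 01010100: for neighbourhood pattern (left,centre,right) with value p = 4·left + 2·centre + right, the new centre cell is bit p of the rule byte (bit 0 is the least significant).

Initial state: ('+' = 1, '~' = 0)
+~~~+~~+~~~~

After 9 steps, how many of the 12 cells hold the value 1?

6

t=0: +~~~+~~+~~~~
t=1: ++~~++~++~~~
t=2: ~++~~+~~++~~
t=3: ~~++~++~~++~
t=4: ~~~+~~++~~++
t=5: +~~++~~++~~+
t=6: ++~~++~~++~~
t=7: ~++~~++~~++~
t=8: ~~++~~++~~++
t=9: +~~++~~++~~+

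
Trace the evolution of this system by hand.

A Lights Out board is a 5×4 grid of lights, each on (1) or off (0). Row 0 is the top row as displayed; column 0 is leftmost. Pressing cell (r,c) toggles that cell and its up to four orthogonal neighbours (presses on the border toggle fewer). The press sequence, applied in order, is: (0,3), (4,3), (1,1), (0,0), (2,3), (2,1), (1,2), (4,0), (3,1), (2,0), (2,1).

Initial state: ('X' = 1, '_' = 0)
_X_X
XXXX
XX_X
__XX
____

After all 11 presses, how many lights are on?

gen 0: _X_X
XXXX
XX_X
__XX
____
gen 1: _XX_
XXX_
XX_X
__XX
____
gen 2: _XX_
XXX_
XX_X
__X_
__XX
gen 3: __X_
____
X__X
__X_
__XX
gen 4: XXX_
X___
X__X
__X_
__XX
gen 5: XXX_
X__X
X_X_
__XX
__XX
gen 6: XXX_
XX_X
_X__
_XXX
__XX
gen 7: XX__
X_X_
_XX_
_XXX
__XX
gen 8: XX__
X_X_
_XX_
XXXX
XXXX
gen 9: XX__
X_X_
__X_
___X
X_XX
gen 10: XX__
__X_
XXX_
X__X
X_XX
gen 11: XX__
_XX_
____
XX_X
X_XX

10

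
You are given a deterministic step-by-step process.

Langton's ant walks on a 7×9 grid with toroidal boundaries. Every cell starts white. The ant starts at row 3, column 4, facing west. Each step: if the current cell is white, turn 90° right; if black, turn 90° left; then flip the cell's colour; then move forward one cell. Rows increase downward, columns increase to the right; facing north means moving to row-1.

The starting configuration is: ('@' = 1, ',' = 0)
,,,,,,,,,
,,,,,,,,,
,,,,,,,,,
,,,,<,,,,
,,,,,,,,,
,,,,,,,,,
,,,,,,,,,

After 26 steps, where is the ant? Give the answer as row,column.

4,7

step 0: ,,,,,,,,,
,,,,,,,,,
,,,,,,,,,
,,,,<,,,,
,,,,,,,,,
,,,,,,,,,
,,,,,,,,,
step 1: ,,,,,,,,,
,,,,,,,,,
,,,,^,,,,
,,,,@,,,,
,,,,,,,,,
,,,,,,,,,
,,,,,,,,,
step 2: ,,,,,,,,,
,,,,,,,,,
,,,,@>,,,
,,,,@,,,,
,,,,,,,,,
,,,,,,,,,
,,,,,,,,,
step 3: ,,,,,,,,,
,,,,,,,,,
,,,,@@,,,
,,,,@v,,,
,,,,,,,,,
,,,,,,,,,
,,,,,,,,,
step 4: ,,,,,,,,,
,,,,,,,,,
,,,,@@,,,
,,,,<@,,,
,,,,,,,,,
,,,,,,,,,
,,,,,,,,,
step 5: ,,,,,,,,,
,,,,,,,,,
,,,,@@,,,
,,,,,@,,,
,,,,v,,,,
,,,,,,,,,
,,,,,,,,,
step 6: ,,,,,,,,,
,,,,,,,,,
,,,,@@,,,
,,,,,@,,,
,,,<@,,,,
,,,,,,,,,
,,,,,,,,,
step 7: ,,,,,,,,,
,,,,,,,,,
,,,,@@,,,
,,,^,@,,,
,,,@@,,,,
,,,,,,,,,
,,,,,,,,,
step 8: ,,,,,,,,,
,,,,,,,,,
,,,,@@,,,
,,,@>@,,,
,,,@@,,,,
,,,,,,,,,
,,,,,,,,,
step 9: ,,,,,,,,,
,,,,,,,,,
,,,,@@,,,
,,,@@@,,,
,,,@v,,,,
,,,,,,,,,
,,,,,,,,,
step 10: ,,,,,,,,,
,,,,,,,,,
,,,,@@,,,
,,,@@@,,,
,,,@,>,,,
,,,,,,,,,
,,,,,,,,,
step 11: ,,,,,,,,,
,,,,,,,,,
,,,,@@,,,
,,,@@@,,,
,,,@,@,,,
,,,,,v,,,
,,,,,,,,,
step 12: ,,,,,,,,,
,,,,,,,,,
,,,,@@,,,
,,,@@@,,,
,,,@,@,,,
,,,,<@,,,
,,,,,,,,,
step 13: ,,,,,,,,,
,,,,,,,,,
,,,,@@,,,
,,,@@@,,,
,,,@^@,,,
,,,,@@,,,
,,,,,,,,,
step 14: ,,,,,,,,,
,,,,,,,,,
,,,,@@,,,
,,,@@@,,,
,,,@@>,,,
,,,,@@,,,
,,,,,,,,,
step 15: ,,,,,,,,,
,,,,,,,,,
,,,,@@,,,
,,,@@^,,,
,,,@@,,,,
,,,,@@,,,
,,,,,,,,,
step 16: ,,,,,,,,,
,,,,,,,,,
,,,,@@,,,
,,,@<,,,,
,,,@@,,,,
,,,,@@,,,
,,,,,,,,,
step 17: ,,,,,,,,,
,,,,,,,,,
,,,,@@,,,
,,,@,,,,,
,,,@v,,,,
,,,,@@,,,
,,,,,,,,,
step 18: ,,,,,,,,,
,,,,,,,,,
,,,,@@,,,
,,,@,,,,,
,,,@,>,,,
,,,,@@,,,
,,,,,,,,,
step 19: ,,,,,,,,,
,,,,,,,,,
,,,,@@,,,
,,,@,,,,,
,,,@,@,,,
,,,,@v,,,
,,,,,,,,,
step 20: ,,,,,,,,,
,,,,,,,,,
,,,,@@,,,
,,,@,,,,,
,,,@,@,,,
,,,,@,>,,
,,,,,,,,,
step 21: ,,,,,,,,,
,,,,,,,,,
,,,,@@,,,
,,,@,,,,,
,,,@,@,,,
,,,,@,@,,
,,,,,,v,,
step 22: ,,,,,,,,,
,,,,,,,,,
,,,,@@,,,
,,,@,,,,,
,,,@,@,,,
,,,,@,@,,
,,,,,<@,,
step 23: ,,,,,,,,,
,,,,,,,,,
,,,,@@,,,
,,,@,,,,,
,,,@,@,,,
,,,,@^@,,
,,,,,@@,,
step 24: ,,,,,,,,,
,,,,,,,,,
,,,,@@,,,
,,,@,,,,,
,,,@,@,,,
,,,,@@>,,
,,,,,@@,,
step 25: ,,,,,,,,,
,,,,,,,,,
,,,,@@,,,
,,,@,,,,,
,,,@,@^,,
,,,,@@,,,
,,,,,@@,,
step 26: ,,,,,,,,,
,,,,,,,,,
,,,,@@,,,
,,,@,,,,,
,,,@,@@>,
,,,,@@,,,
,,,,,@@,,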